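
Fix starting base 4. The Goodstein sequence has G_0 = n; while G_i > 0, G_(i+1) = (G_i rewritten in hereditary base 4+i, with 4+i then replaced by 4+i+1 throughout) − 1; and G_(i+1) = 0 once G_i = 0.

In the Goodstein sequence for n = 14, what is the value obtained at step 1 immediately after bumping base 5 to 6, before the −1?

19

[0] 14 ≡ 3·4 + 2 (base 4). Lift 5: 17. −1: 16.
[1] 16 ≡ 3·5 + 1 (base 5). Lift 6: 19. −1: 18.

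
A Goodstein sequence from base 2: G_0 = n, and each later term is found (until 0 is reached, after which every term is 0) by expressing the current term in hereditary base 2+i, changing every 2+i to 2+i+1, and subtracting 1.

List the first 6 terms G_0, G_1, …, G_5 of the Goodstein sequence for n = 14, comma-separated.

14, 110, 1281, 18750, 326591, 5862840

step 0: 14 = 2^(2 + 1) + 2^2 + 2; sub 3 for 2: 3^(3 + 1) + 3^3 + 3; = 111; G_1 = 111−1 = 110
step 1: 110 = 3^(3 + 1) + 3^3 + 2; sub 4 for 3: 4^(4 + 1) + 4^4 + 2; = 1282; G_2 = 1282−1 = 1281
step 2: 1281 = 4^(4 + 1) + 4^4 + 1; sub 5 for 4: 5^(5 + 1) + 5^5 + 1; = 18751; G_3 = 18751−1 = 18750
step 3: 18750 = 5^(5 + 1) + 5^5; sub 6 for 5: 6^(6 + 1) + 6^6; = 326592; G_4 = 326592−1 = 326591
step 4: 326591 = 6^(6 + 1) + 5·6^5 + 5·6^4 + 5·6^3 + 5·6^2 + 5·6 + 5; sub 7 for 6: 7^(7 + 1) + 5·7^5 + 5·7^4 + 5·7^3 + 5·7^2 + 5·7 + 5; = 5862841; G_5 = 5862841−1 = 5862840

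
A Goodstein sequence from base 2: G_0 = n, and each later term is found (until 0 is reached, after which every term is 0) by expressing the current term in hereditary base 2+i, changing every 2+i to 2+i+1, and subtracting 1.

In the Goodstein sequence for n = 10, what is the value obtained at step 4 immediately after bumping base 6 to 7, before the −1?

G_0 = 10. HB_2(10) = 2^(2 + 1) + 2. Bump = 84. G_1 = 83.
G_1 = 83. HB_3(83) = 3^(3 + 1) + 2. Bump = 1026. G_2 = 1025.
G_2 = 1025. HB_4(1025) = 4^(4 + 1) + 1. Bump = 15626. G_3 = 15625.
G_3 = 15625. HB_5(15625) = 5^(5 + 1). Bump = 279936. G_4 = 279935.
G_4 = 279935. HB_6(279935) = 5·6^6 + 5·6^5 + 5·6^4 + 5·6^3 + 5·6^2 + 5·6 + 5. Bump = 4215755. G_5 = 4215754.

4215755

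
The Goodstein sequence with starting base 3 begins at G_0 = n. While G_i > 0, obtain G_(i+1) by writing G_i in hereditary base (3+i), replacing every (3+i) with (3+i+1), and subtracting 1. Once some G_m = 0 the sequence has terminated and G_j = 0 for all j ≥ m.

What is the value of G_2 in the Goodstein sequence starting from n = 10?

24

(0) 10|_3 = 3^2 + 1 ↦ 4^2 + 1|_4 = 17 ⇒ 16
(1) 16|_4 = 4^2 ↦ 5^2|_5 = 25 ⇒ 24
(2) 24|_5 = 4·5 + 4 ↦ 4·6 + 4|_6 = 28 ⇒ 27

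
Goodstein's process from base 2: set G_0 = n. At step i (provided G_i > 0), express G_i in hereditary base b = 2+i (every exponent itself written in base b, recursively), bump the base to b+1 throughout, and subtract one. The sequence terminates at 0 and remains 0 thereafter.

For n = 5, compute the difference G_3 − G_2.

G_0=5  [base 2] 2^2 + 1  →[2↦3]→  3^3 + 1 = 28  −1 ⇒ G_1=27
G_1=27  [base 3] 3^3  →[3↦4]→  4^4 = 256  −1 ⇒ G_2=255
G_2=255  [base 4] 3·4^3 + 3·4^2 + 3·4 + 3  →[4↦5]→  3·5^3 + 3·5^2 + 3·5 + 3 = 468  −1 ⇒ G_3=467

212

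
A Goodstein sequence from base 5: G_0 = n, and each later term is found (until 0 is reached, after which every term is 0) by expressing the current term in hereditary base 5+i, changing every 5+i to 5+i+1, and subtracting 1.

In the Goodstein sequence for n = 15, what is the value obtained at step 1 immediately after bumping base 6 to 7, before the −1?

base 5: 15 = 3·5; at 6: 3·6 = 18; next = 17
base 6: 17 = 2·6 + 5; at 7: 2·7 + 5 = 19; next = 18

19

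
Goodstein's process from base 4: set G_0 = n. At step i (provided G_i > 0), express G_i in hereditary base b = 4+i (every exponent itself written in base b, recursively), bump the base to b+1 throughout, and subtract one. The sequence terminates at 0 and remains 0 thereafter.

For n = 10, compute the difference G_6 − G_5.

[0] 10 ≡ 2·4 + 2 (base 4). Lift 5: 12. −1: 11.
[1] 11 ≡ 2·5 + 1 (base 5). Lift 6: 13. −1: 12.
[2] 12 ≡ 2·6 (base 6). Lift 7: 14. −1: 13.
[3] 13 ≡ 7 + 6 (base 7). Lift 8: 14. −1: 13.
[4] 13 ≡ 8 + 5 (base 8). Lift 9: 14. −1: 13.
[5] 13 ≡ 9 + 4 (base 9). Lift 10: 14. −1: 13.

0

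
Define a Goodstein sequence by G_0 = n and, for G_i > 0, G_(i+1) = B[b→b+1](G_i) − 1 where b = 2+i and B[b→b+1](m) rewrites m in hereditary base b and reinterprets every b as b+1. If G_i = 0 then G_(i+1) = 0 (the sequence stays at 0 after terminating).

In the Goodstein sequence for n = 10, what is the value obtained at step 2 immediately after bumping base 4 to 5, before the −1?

10 —HB2→ 2^(2 + 1) + 2 —bump→ 3^(3 + 1) + 3 = 84 —(−1)→ 83
83 —HB3→ 3^(3 + 1) + 2 —bump→ 4^(4 + 1) + 2 = 1026 —(−1)→ 1025

15626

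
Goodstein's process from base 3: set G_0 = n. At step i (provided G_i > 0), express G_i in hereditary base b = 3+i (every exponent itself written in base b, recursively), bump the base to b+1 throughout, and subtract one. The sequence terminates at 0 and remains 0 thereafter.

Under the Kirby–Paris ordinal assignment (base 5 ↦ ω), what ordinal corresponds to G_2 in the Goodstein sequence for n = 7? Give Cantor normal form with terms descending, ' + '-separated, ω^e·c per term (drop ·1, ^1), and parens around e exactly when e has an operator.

ω + 4

G_0=7  [base 3] 2·3 + 1  →[3↦4]→  2·4 + 1 = 9  −1 ⇒ G_1=8
G_1=8  [base 4] 2·4  →[4↦5]→  2·5 = 10  −1 ⇒ G_2=9
G_2=9  [base 5] 5 + 4  →[5↦6]→  6 + 4 = 10  −1 ⇒ G_3=9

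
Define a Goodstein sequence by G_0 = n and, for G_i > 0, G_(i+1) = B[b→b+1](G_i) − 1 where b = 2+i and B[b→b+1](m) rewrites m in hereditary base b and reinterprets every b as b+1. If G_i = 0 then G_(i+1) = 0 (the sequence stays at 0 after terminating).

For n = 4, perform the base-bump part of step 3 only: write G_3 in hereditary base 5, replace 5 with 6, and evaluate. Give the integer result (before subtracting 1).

84

step 0: 4 = 2^2; sub 3 for 2: 3^3; = 27; G_1 = 27−1 = 26
step 1: 26 = 2·3^2 + 2·3 + 2; sub 4 for 3: 2·4^2 + 2·4 + 2; = 42; G_2 = 42−1 = 41
step 2: 41 = 2·4^2 + 2·4 + 1; sub 5 for 4: 2·5^2 + 2·5 + 1; = 61; G_3 = 61−1 = 60
step 3: 60 = 2·5^2 + 2·5; sub 6 for 5: 2·6^2 + 2·6; = 84; G_4 = 84−1 = 83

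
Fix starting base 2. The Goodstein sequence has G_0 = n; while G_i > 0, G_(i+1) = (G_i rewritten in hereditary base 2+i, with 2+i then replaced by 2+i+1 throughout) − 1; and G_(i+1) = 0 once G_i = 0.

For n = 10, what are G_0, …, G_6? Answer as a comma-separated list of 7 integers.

base 2: 10 = 2^(2 + 1) + 2; at 3: 3^(3 + 1) + 3 = 84; next = 83
base 3: 83 = 3^(3 + 1) + 2; at 4: 4^(4 + 1) + 2 = 1026; next = 1025
base 4: 1025 = 4^(4 + 1) + 1; at 5: 5^(5 + 1) + 1 = 15626; next = 15625
base 5: 15625 = 5^(5 + 1); at 6: 6^(6 + 1) = 279936; next = 279935
base 6: 279935 = 5·6^6 + 5·6^5 + 5·6^4 + 5·6^3 + 5·6^2 + 5·6 + 5; at 7: 5·7^7 + 5·7^5 + 5·7^4 + 5·7^3 + 5·7^2 + 5·7 + 5 = 4215755; next = 4215754
base 7: 4215754 = 5·7^7 + 5·7^5 + 5·7^4 + 5·7^3 + 5·7^2 + 5·7 + 4; at 8: 5·8^8 + 5·8^5 + 5·8^4 + 5·8^3 + 5·8^2 + 5·8 + 4 = 84073324; next = 84073323

10, 83, 1025, 15625, 279935, 4215754, 84073323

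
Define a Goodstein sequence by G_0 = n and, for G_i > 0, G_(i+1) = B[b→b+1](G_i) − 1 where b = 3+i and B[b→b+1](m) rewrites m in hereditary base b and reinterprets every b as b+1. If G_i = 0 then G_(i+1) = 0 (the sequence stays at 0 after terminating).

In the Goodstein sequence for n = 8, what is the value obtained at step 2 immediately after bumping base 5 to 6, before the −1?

12

step 0: 8 = 2·3 + 2; sub 4 for 3: 2·4 + 2; = 10; G_1 = 10−1 = 9
step 1: 9 = 2·4 + 1; sub 5 for 4: 2·5 + 1; = 11; G_2 = 11−1 = 10
step 2: 10 = 2·5; sub 6 for 5: 2·6; = 12; G_3 = 12−1 = 11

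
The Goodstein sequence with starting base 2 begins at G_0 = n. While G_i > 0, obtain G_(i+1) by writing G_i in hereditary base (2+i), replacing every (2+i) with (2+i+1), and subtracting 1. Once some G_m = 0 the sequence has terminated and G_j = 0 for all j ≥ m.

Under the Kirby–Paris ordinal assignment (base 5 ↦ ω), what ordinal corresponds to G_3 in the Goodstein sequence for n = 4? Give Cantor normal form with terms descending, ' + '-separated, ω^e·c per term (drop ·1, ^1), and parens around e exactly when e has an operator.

(0) 4|_2 = 2^2 ↦ 3^3|_3 = 27 ⇒ 26
(1) 26|_3 = 2·3^2 + 2·3 + 2 ↦ 2·4^2 + 2·4 + 2|_4 = 42 ⇒ 41
(2) 41|_4 = 2·4^2 + 2·4 + 1 ↦ 2·5^2 + 2·5 + 1|_5 = 61 ⇒ 60
(3) 60|_5 = 2·5^2 + 2·5 ↦ 2·6^2 + 2·6|_6 = 84 ⇒ 83

ω^2·2 + ω·2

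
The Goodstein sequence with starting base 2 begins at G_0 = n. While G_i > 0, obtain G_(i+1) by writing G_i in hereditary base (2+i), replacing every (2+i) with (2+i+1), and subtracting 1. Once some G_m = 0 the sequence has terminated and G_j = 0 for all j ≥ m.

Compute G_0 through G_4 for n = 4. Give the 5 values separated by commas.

[0] 4 ≡ 2^2 (base 2). Lift 3: 27. −1: 26.
[1] 26 ≡ 2·3^2 + 2·3 + 2 (base 3). Lift 4: 42. −1: 41.
[2] 41 ≡ 2·4^2 + 2·4 + 1 (base 4). Lift 5: 61. −1: 60.
[3] 60 ≡ 2·5^2 + 2·5 (base 5). Lift 6: 84. −1: 83.

4, 26, 41, 60, 83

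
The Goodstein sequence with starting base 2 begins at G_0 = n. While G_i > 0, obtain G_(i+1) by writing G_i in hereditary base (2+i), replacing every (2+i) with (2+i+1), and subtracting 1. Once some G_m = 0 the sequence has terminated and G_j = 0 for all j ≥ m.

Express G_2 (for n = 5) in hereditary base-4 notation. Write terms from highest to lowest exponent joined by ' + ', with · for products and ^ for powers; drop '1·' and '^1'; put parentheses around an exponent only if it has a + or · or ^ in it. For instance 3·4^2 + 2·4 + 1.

3·4^3 + 3·4^2 + 3·4 + 3

G_0=5  [base 2] 2^2 + 1  →[2↦3]→  3^3 + 1 = 28  −1 ⇒ G_1=27
G_1=27  [base 3] 3^3  →[3↦4]→  4^4 = 256  −1 ⇒ G_2=255
G_2=255  [base 4] 3·4^3 + 3·4^2 + 3·4 + 3  →[4↦5]→  3·5^3 + 3·5^2 + 3·5 + 3 = 468  −1 ⇒ G_3=467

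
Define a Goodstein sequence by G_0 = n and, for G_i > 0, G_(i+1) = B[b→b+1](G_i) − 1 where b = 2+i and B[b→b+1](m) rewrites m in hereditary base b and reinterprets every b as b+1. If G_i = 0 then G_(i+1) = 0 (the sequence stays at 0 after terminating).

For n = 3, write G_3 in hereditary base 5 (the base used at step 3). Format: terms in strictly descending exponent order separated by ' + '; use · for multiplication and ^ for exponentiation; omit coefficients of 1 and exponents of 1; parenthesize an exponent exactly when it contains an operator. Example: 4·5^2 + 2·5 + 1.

[0] 3 ≡ 2 + 1 (base 2). Lift 3: 4. −1: 3.
[1] 3 ≡ 3 (base 3). Lift 4: 4. −1: 3.
[2] 3 ≡ 3 (base 4). Lift 5: 3. −1: 2.
[3] 2 ≡ 2 (base 5). Lift 6: 2. −1: 1.

2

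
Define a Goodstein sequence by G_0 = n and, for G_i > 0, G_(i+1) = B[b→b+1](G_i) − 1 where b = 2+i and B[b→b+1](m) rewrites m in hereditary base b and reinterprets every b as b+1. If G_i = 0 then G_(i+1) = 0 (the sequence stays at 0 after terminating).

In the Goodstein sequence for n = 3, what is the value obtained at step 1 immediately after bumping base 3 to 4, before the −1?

4

base 2: 3 = 2 + 1; at 3: 3 + 1 = 4; next = 3
base 3: 3 = 3; at 4: 4 = 4; next = 3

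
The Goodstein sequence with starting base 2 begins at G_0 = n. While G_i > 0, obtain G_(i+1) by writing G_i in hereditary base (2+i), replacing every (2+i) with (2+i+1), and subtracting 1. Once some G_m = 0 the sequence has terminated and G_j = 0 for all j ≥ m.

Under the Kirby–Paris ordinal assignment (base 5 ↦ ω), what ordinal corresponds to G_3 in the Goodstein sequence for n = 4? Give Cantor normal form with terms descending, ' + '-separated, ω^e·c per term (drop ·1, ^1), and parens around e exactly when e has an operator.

ω^2·2 + ω·2

i=0: 4 = 2^2 (b=2); 2→3: 3^3 = 27; 27−1 = 26
i=1: 26 = 2·3^2 + 2·3 + 2 (b=3); 3→4: 2·4^2 + 2·4 + 2 = 42; 42−1 = 41
i=2: 41 = 2·4^2 + 2·4 + 1 (b=4); 4→5: 2·5^2 + 2·5 + 1 = 61; 61−1 = 60
i=3: 60 = 2·5^2 + 2·5 (b=5); 5→6: 2·6^2 + 2·6 = 84; 84−1 = 83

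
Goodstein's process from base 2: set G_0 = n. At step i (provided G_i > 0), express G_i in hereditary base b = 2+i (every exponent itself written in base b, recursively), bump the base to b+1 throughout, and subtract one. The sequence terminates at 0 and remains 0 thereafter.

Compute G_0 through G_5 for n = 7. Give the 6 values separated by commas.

G_0=7  [base 2] 2^2 + 2 + 1  →[2↦3]→  3^3 + 3 + 1 = 31  −1 ⇒ G_1=30
G_1=30  [base 3] 3^3 + 3  →[3↦4]→  4^4 + 4 = 260  −1 ⇒ G_2=259
G_2=259  [base 4] 4^4 + 3  →[4↦5]→  5^5 + 3 = 3128  −1 ⇒ G_3=3127
G_3=3127  [base 5] 5^5 + 2  →[5↦6]→  6^6 + 2 = 46658  −1 ⇒ G_4=46657
G_4=46657  [base 6] 6^6 + 1  →[6↦7]→  7^7 + 1 = 823544  −1 ⇒ G_5=823543

7, 30, 259, 3127, 46657, 823543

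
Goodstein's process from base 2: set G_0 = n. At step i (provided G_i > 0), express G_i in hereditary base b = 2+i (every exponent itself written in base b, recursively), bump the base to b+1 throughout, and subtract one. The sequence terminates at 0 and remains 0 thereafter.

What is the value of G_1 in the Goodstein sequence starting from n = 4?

step 0: 4 = 2^2; sub 3 for 2: 3^3; = 27; G_1 = 27−1 = 26
step 1: 26 = 2·3^2 + 2·3 + 2; sub 4 for 3: 2·4^2 + 2·4 + 2; = 42; G_2 = 42−1 = 41

26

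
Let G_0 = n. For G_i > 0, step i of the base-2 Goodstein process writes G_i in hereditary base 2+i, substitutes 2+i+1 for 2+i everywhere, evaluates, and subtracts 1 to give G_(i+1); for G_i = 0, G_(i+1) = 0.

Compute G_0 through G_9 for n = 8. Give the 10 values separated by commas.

(0) 8|_2 = 2^(2 + 1) ↦ 3^(3 + 1)|_3 = 81 ⇒ 80
(1) 80|_3 = 2·3^3 + 2·3^2 + 2·3 + 2 ↦ 2·4^4 + 2·4^2 + 2·4 + 2|_4 = 554 ⇒ 553
(2) 553|_4 = 2·4^4 + 2·4^2 + 2·4 + 1 ↦ 2·5^5 + 2·5^2 + 2·5 + 1|_5 = 6311 ⇒ 6310
(3) 6310|_5 = 2·5^5 + 2·5^2 + 2·5 ↦ 2·6^6 + 2·6^2 + 2·6|_6 = 93396 ⇒ 93395
(4) 93395|_6 = 2·6^6 + 2·6^2 + 6 + 5 ↦ 2·7^7 + 2·7^2 + 7 + 5|_7 = 1647196 ⇒ 1647195
(5) 1647195|_7 = 2·7^7 + 2·7^2 + 7 + 4 ↦ 2·8^8 + 2·8^2 + 8 + 4|_8 = 33554572 ⇒ 33554571
(6) 33554571|_8 = 2·8^8 + 2·8^2 + 8 + 3 ↦ 2·9^9 + 2·9^2 + 9 + 3|_9 = 774841152 ⇒ 774841151
(7) 774841151|_9 = 2·9^9 + 2·9^2 + 9 + 2 ↦ 2·10^10 + 2·10^2 + 10 + 2|_10 = 20000000212 ⇒ 20000000211
(8) 20000000211|_10 = 2·10^10 + 2·10^2 + 10 + 1 ↦ 2·11^11 + 2·11^2 + 11 + 1|_11 = 570623341476 ⇒ 570623341475

8, 80, 553, 6310, 93395, 1647195, 33554571, 774841151, 20000000211, 570623341475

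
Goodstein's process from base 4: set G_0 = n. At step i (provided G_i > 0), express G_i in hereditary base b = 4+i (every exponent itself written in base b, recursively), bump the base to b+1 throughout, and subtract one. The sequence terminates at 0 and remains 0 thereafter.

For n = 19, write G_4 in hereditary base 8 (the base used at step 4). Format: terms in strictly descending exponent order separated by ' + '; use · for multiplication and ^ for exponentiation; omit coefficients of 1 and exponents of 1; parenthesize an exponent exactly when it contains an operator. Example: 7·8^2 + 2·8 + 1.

7·8 + 7

step 0: 19 = 4^2 + 3; sub 5 for 4: 5^2 + 3; = 28; G_1 = 28−1 = 27
step 1: 27 = 5^2 + 2; sub 6 for 5: 6^2 + 2; = 38; G_2 = 38−1 = 37
step 2: 37 = 6^2 + 1; sub 7 for 6: 7^2 + 1; = 50; G_3 = 50−1 = 49
step 3: 49 = 7^2; sub 8 for 7: 8^2; = 64; G_4 = 64−1 = 63
step 4: 63 = 7·8 + 7; sub 9 for 8: 7·9 + 7; = 70; G_5 = 70−1 = 69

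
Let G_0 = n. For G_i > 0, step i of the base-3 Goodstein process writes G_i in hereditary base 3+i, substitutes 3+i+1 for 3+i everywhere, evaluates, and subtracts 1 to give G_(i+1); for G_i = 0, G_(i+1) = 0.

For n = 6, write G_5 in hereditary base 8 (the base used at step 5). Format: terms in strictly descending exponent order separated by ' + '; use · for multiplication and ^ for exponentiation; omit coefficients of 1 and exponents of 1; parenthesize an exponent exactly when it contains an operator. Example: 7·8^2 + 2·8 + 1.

7

G_0 = 6. HB_3(6) = 2·3. Bump = 8. G_1 = 7.
G_1 = 7. HB_4(7) = 4 + 3. Bump = 8. G_2 = 7.
G_2 = 7. HB_5(7) = 5 + 2. Bump = 8. G_3 = 7.
G_3 = 7. HB_6(7) = 6 + 1. Bump = 8. G_4 = 7.
G_4 = 7. HB_7(7) = 7. Bump = 8. G_5 = 7.
G_5 = 7. HB_8(7) = 7. Bump = 7. G_6 = 6.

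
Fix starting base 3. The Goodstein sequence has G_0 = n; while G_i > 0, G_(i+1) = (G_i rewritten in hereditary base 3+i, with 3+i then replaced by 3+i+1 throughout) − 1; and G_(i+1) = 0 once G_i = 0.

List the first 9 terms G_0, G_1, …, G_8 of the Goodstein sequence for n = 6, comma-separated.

6, 7, 7, 7, 7, 7, 6, 5, 4

G_0=6  [base 3] 2·3  →[3↦4]→  2·4 = 8  −1 ⇒ G_1=7
G_1=7  [base 4] 4 + 3  →[4↦5]→  5 + 3 = 8  −1 ⇒ G_2=7
G_2=7  [base 5] 5 + 2  →[5↦6]→  6 + 2 = 8  −1 ⇒ G_3=7
G_3=7  [base 6] 6 + 1  →[6↦7]→  7 + 1 = 8  −1 ⇒ G_4=7
G_4=7  [base 7] 7  →[7↦8]→  8 = 8  −1 ⇒ G_5=7
G_5=7  [base 8] 7  →[8↦9]→  7 = 7  −1 ⇒ G_6=6
G_6=6  [base 9] 6  →[9↦10]→  6 = 6  −1 ⇒ G_7=5
G_7=5  [base 10] 5  →[10↦11]→  5 = 5  −1 ⇒ G_8=4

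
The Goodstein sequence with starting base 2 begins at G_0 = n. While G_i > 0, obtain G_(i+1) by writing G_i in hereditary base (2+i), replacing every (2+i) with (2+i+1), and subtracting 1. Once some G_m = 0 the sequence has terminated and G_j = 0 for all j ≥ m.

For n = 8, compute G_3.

6310

base 2: 8 = 2^(2 + 1); at 3: 3^(3 + 1) = 81; next = 80
base 3: 80 = 2·3^3 + 2·3^2 + 2·3 + 2; at 4: 2·4^4 + 2·4^2 + 2·4 + 2 = 554; next = 553
base 4: 553 = 2·4^4 + 2·4^2 + 2·4 + 1; at 5: 2·5^5 + 2·5^2 + 2·5 + 1 = 6311; next = 6310
base 5: 6310 = 2·5^5 + 2·5^2 + 2·5; at 6: 2·6^6 + 2·6^2 + 2·6 = 93396; next = 93395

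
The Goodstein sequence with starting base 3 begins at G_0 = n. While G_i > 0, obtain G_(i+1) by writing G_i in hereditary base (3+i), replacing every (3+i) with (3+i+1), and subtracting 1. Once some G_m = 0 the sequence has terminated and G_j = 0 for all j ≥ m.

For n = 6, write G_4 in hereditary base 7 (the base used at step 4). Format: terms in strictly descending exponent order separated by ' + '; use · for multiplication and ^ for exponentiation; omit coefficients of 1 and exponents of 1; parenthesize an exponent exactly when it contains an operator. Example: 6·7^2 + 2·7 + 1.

7

G_0 = 6. HB_3(6) = 2·3. Bump = 8. G_1 = 7.
G_1 = 7. HB_4(7) = 4 + 3. Bump = 8. G_2 = 7.
G_2 = 7. HB_5(7) = 5 + 2. Bump = 8. G_3 = 7.
G_3 = 7. HB_6(7) = 6 + 1. Bump = 8. G_4 = 7.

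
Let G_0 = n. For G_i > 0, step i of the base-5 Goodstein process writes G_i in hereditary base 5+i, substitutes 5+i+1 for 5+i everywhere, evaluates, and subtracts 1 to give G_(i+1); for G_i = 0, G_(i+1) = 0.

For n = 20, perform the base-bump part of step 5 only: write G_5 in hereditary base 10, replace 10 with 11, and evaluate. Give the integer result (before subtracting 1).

step 0: 20 = 4·5; sub 6 for 5: 4·6; = 24; G_1 = 24−1 = 23
step 1: 23 = 3·6 + 5; sub 7 for 6: 3·7 + 5; = 26; G_2 = 26−1 = 25
step 2: 25 = 3·7 + 4; sub 8 for 7: 3·8 + 4; = 28; G_3 = 28−1 = 27
step 3: 27 = 3·8 + 3; sub 9 for 8: 3·9 + 3; = 30; G_4 = 30−1 = 29
step 4: 29 = 3·9 + 2; sub 10 for 9: 3·10 + 2; = 32; G_5 = 32−1 = 31

34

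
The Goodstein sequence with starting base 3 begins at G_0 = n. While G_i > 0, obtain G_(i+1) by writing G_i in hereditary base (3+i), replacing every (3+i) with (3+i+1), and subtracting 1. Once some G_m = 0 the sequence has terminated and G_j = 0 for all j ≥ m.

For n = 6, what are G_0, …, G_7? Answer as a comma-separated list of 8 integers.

base 3: 6 = 2·3; at 4: 2·4 = 8; next = 7
base 4: 7 = 4 + 3; at 5: 5 + 3 = 8; next = 7
base 5: 7 = 5 + 2; at 6: 6 + 2 = 8; next = 7
base 6: 7 = 6 + 1; at 7: 7 + 1 = 8; next = 7
base 7: 7 = 7; at 8: 8 = 8; next = 7
base 8: 7 = 7; at 9: 7 = 7; next = 6
base 9: 6 = 6; at 10: 6 = 6; next = 5

6, 7, 7, 7, 7, 7, 6, 5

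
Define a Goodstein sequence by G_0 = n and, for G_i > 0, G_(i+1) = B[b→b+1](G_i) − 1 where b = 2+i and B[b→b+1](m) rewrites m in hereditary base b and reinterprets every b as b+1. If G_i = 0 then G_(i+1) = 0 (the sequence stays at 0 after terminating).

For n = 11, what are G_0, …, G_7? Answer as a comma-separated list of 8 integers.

11, 84, 1027, 15627, 279937, 5764801, 134217727, 2749609302

i=0: 11 = 2^(2 + 1) + 2 + 1 (b=2); 2→3: 3^(3 + 1) + 3 + 1 = 85; 85−1 = 84
i=1: 84 = 3^(3 + 1) + 3 (b=3); 3→4: 4^(4 + 1) + 4 = 1028; 1028−1 = 1027
i=2: 1027 = 4^(4 + 1) + 3 (b=4); 4→5: 5^(5 + 1) + 3 = 15628; 15628−1 = 15627
i=3: 15627 = 5^(5 + 1) + 2 (b=5); 5→6: 6^(6 + 1) + 2 = 279938; 279938−1 = 279937
i=4: 279937 = 6^(6 + 1) + 1 (b=6); 6→7: 7^(7 + 1) + 1 = 5764802; 5764802−1 = 5764801
i=5: 5764801 = 7^(7 + 1) (b=7); 7→8: 8^(8 + 1) = 134217728; 134217728−1 = 134217727
i=6: 134217727 = 7·8^8 + 7·8^7 + 7·8^6 + 7·8^5 + 7·8^4 + 7·8^3 + 7·8^2 + 7·8 + 7 (b=8); 8→9: 7·9^9 + 7·9^7 + 7·9^6 + 7·9^5 + 7·9^4 + 7·9^3 + 7·9^2 + 7·9 + 7 = 2749609303; 2749609303−1 = 2749609302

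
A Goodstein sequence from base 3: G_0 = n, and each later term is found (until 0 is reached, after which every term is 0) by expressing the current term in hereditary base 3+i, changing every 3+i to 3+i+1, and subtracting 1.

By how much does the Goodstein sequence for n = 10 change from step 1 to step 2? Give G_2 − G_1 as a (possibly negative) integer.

[0] 10 ≡ 3^2 + 1 (base 3). Lift 4: 17. −1: 16.
[1] 16 ≡ 4^2 (base 4). Lift 5: 25. −1: 24.

8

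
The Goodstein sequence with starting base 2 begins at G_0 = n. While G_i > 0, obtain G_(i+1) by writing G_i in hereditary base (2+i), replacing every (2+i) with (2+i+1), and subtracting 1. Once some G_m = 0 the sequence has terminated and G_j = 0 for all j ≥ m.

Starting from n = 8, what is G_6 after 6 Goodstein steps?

33554571

i=0: 8 = 2^(2 + 1) (b=2); 2→3: 3^(3 + 1) = 81; 81−1 = 80
i=1: 80 = 2·3^3 + 2·3^2 + 2·3 + 2 (b=3); 3→4: 2·4^4 + 2·4^2 + 2·4 + 2 = 554; 554−1 = 553
i=2: 553 = 2·4^4 + 2·4^2 + 2·4 + 1 (b=4); 4→5: 2·5^5 + 2·5^2 + 2·5 + 1 = 6311; 6311−1 = 6310
i=3: 6310 = 2·5^5 + 2·5^2 + 2·5 (b=5); 5→6: 2·6^6 + 2·6^2 + 2·6 = 93396; 93396−1 = 93395
i=4: 93395 = 2·6^6 + 2·6^2 + 6 + 5 (b=6); 6→7: 2·7^7 + 2·7^2 + 7 + 5 = 1647196; 1647196−1 = 1647195
i=5: 1647195 = 2·7^7 + 2·7^2 + 7 + 4 (b=7); 7→8: 2·8^8 + 2·8^2 + 8 + 4 = 33554572; 33554572−1 = 33554571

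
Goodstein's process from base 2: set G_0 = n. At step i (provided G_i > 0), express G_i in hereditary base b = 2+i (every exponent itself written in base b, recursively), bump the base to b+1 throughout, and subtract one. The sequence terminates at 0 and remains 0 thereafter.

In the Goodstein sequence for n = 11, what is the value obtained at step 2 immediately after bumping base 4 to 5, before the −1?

[0] 11 ≡ 2^(2 + 1) + 2 + 1 (base 2). Lift 3: 85. −1: 84.
[1] 84 ≡ 3^(3 + 1) + 3 (base 3). Lift 4: 1028. −1: 1027.

15628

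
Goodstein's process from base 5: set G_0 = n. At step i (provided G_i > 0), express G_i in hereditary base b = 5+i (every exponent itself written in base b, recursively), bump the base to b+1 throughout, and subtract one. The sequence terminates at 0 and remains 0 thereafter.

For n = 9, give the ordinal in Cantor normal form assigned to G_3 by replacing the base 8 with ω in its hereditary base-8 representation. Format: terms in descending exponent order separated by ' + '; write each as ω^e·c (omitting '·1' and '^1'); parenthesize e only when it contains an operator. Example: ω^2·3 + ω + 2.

9 —HB5→ 5 + 4 —bump→ 6 + 4 = 10 —(−1)→ 9
9 —HB6→ 6 + 3 —bump→ 7 + 3 = 10 —(−1)→ 9
9 —HB7→ 7 + 2 —bump→ 8 + 2 = 10 —(−1)→ 9
9 —HB8→ 8 + 1 —bump→ 9 + 1 = 10 —(−1)→ 9

ω + 1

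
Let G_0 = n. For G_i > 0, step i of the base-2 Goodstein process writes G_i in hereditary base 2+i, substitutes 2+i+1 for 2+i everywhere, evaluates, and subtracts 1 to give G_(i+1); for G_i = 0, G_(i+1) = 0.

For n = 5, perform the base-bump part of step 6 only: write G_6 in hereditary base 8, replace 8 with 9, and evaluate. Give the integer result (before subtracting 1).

2455

i=0: 5 = 2^2 + 1 (b=2); 2→3: 3^3 + 1 = 28; 28−1 = 27
i=1: 27 = 3^3 (b=3); 3→4: 4^4 = 256; 256−1 = 255
i=2: 255 = 3·4^3 + 3·4^2 + 3·4 + 3 (b=4); 4→5: 3·5^3 + 3·5^2 + 3·5 + 3 = 468; 468−1 = 467
i=3: 467 = 3·5^3 + 3·5^2 + 3·5 + 2 (b=5); 5→6: 3·6^3 + 3·6^2 + 3·6 + 2 = 776; 776−1 = 775
i=4: 775 = 3·6^3 + 3·6^2 + 3·6 + 1 (b=6); 6→7: 3·7^3 + 3·7^2 + 3·7 + 1 = 1198; 1198−1 = 1197
i=5: 1197 = 3·7^3 + 3·7^2 + 3·7 (b=7); 7→8: 3·8^3 + 3·8^2 + 3·8 = 1752; 1752−1 = 1751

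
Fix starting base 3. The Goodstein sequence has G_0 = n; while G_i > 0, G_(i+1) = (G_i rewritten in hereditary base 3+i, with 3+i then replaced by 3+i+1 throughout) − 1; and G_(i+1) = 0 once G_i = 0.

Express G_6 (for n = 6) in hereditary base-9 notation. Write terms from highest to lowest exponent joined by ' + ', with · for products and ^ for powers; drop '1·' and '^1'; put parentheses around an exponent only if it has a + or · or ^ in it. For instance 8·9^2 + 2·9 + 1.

6

step 0: 6 = 2·3; sub 4 for 3: 2·4; = 8; G_1 = 8−1 = 7
step 1: 7 = 4 + 3; sub 5 for 4: 5 + 3; = 8; G_2 = 8−1 = 7
step 2: 7 = 5 + 2; sub 6 for 5: 6 + 2; = 8; G_3 = 8−1 = 7
step 3: 7 = 6 + 1; sub 7 for 6: 7 + 1; = 8; G_4 = 8−1 = 7
step 4: 7 = 7; sub 8 for 7: 8; = 8; G_5 = 8−1 = 7
step 5: 7 = 7; sub 9 for 8: 7; = 7; G_6 = 7−1 = 6
step 6: 6 = 6; sub 10 for 9: 6; = 6; G_7 = 6−1 = 5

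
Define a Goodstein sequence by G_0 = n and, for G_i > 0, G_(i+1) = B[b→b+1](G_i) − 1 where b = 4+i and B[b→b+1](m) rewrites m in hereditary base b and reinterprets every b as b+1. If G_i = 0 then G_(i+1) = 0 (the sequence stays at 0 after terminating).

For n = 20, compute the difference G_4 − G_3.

14

20 —HB4→ 4^2 + 4 —bump→ 5^2 + 5 = 30 —(−1)→ 29
29 —HB5→ 5^2 + 4 —bump→ 6^2 + 4 = 40 —(−1)→ 39
39 —HB6→ 6^2 + 3 —bump→ 7^2 + 3 = 52 —(−1)→ 51
51 —HB7→ 7^2 + 2 —bump→ 8^2 + 2 = 66 —(−1)→ 65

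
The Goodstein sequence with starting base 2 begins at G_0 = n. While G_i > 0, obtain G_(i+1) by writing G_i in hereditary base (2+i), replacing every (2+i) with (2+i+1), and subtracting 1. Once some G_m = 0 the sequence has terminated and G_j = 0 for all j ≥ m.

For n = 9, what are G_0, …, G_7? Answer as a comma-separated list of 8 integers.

9, 81, 1023, 9842, 140743, 2471826, 50333399, 1162263921

9 —HB2→ 2^(2 + 1) + 1 —bump→ 3^(3 + 1) + 1 = 82 —(−1)→ 81
81 —HB3→ 3^(3 + 1) —bump→ 4^(4 + 1) = 1024 —(−1)→ 1023
1023 —HB4→ 3·4^4 + 3·4^3 + 3·4^2 + 3·4 + 3 —bump→ 3·5^5 + 3·5^3 + 3·5^2 + 3·5 + 3 = 9843 —(−1)→ 9842
9842 —HB5→ 3·5^5 + 3·5^3 + 3·5^2 + 3·5 + 2 —bump→ 3·6^6 + 3·6^3 + 3·6^2 + 3·6 + 2 = 140744 —(−1)→ 140743
140743 —HB6→ 3·6^6 + 3·6^3 + 3·6^2 + 3·6 + 1 —bump→ 3·7^7 + 3·7^3 + 3·7^2 + 3·7 + 1 = 2471827 —(−1)→ 2471826
2471826 —HB7→ 3·7^7 + 3·7^3 + 3·7^2 + 3·7 —bump→ 3·8^8 + 3·8^3 + 3·8^2 + 3·8 = 50333400 —(−1)→ 50333399
50333399 —HB8→ 3·8^8 + 3·8^3 + 3·8^2 + 2·8 + 7 —bump→ 3·9^9 + 3·9^3 + 3·9^2 + 2·9 + 7 = 1162263922 —(−1)→ 1162263921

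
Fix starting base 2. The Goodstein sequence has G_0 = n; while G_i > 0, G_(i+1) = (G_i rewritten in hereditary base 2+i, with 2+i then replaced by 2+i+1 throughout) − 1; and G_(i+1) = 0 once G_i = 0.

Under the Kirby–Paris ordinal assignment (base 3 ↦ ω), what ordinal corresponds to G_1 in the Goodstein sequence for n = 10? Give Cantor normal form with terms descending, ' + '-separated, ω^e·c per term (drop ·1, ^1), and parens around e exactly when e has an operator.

ω^(ω + 1) + 2

G_0=10  [base 2] 2^(2 + 1) + 2  →[2↦3]→  3^(3 + 1) + 3 = 84  −1 ⇒ G_1=83
G_1=83  [base 3] 3^(3 + 1) + 2  →[3↦4]→  4^(4 + 1) + 2 = 1026  −1 ⇒ G_2=1025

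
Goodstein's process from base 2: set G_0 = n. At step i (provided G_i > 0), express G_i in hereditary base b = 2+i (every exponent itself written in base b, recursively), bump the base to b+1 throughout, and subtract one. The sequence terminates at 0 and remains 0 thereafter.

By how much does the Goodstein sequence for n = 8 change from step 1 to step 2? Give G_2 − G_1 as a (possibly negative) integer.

473

8 —HB2→ 2^(2 + 1) —bump→ 3^(3 + 1) = 81 —(−1)→ 80
80 —HB3→ 2·3^3 + 2·3^2 + 2·3 + 2 —bump→ 2·4^4 + 2·4^2 + 2·4 + 2 = 554 —(−1)→ 553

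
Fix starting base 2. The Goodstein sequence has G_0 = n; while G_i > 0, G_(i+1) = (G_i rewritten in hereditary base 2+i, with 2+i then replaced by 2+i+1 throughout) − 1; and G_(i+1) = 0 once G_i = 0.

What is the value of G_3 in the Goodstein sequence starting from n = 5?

467

G_0=5  [base 2] 2^2 + 1  →[2↦3]→  3^3 + 1 = 28  −1 ⇒ G_1=27
G_1=27  [base 3] 3^3  →[3↦4]→  4^4 = 256  −1 ⇒ G_2=255
G_2=255  [base 4] 3·4^3 + 3·4^2 + 3·4 + 3  →[4↦5]→  3·5^3 + 3·5^2 + 3·5 + 3 = 468  −1 ⇒ G_3=467
G_3=467  [base 5] 3·5^3 + 3·5^2 + 3·5 + 2  →[5↦6]→  3·6^3 + 3·6^2 + 3·6 + 2 = 776  −1 ⇒ G_4=775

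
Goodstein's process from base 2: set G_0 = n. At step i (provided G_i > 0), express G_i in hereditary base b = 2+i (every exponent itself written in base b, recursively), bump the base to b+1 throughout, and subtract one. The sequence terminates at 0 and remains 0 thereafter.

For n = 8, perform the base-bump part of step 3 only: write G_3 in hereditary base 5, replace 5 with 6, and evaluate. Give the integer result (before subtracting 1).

base 2: 8 = 2^(2 + 1); at 3: 3^(3 + 1) = 81; next = 80
base 3: 80 = 2·3^3 + 2·3^2 + 2·3 + 2; at 4: 2·4^4 + 2·4^2 + 2·4 + 2 = 554; next = 553
base 4: 553 = 2·4^4 + 2·4^2 + 2·4 + 1; at 5: 2·5^5 + 2·5^2 + 2·5 + 1 = 6311; next = 6310
base 5: 6310 = 2·5^5 + 2·5^2 + 2·5; at 6: 2·6^6 + 2·6^2 + 2·6 = 93396; next = 93395

93396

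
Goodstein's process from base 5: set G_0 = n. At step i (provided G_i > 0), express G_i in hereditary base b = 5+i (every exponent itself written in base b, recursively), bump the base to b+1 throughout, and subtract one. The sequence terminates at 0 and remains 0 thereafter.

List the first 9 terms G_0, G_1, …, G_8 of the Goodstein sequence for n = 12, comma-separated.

i=0: 12 = 2·5 + 2 (b=5); 5→6: 2·6 + 2 = 14; 14−1 = 13
i=1: 13 = 2·6 + 1 (b=6); 6→7: 2·7 + 1 = 15; 15−1 = 14
i=2: 14 = 2·7 (b=7); 7→8: 2·8 = 16; 16−1 = 15
i=3: 15 = 8 + 7 (b=8); 8→9: 9 + 7 = 16; 16−1 = 15
i=4: 15 = 9 + 6 (b=9); 9→10: 10 + 6 = 16; 16−1 = 15
i=5: 15 = 10 + 5 (b=10); 10→11: 11 + 5 = 16; 16−1 = 15
i=6: 15 = 11 + 4 (b=11); 11→12: 12 + 4 = 16; 16−1 = 15
i=7: 15 = 12 + 3 (b=12); 12→13: 13 + 3 = 16; 16−1 = 15

12, 13, 14, 15, 15, 15, 15, 15, 15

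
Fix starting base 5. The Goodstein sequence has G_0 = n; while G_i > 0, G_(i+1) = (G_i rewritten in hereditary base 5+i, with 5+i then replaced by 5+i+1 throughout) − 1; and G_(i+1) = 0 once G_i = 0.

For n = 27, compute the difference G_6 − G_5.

6

G_0=27  [base 5] 5^2 + 2  →[5↦6]→  6^2 + 2 = 38  −1 ⇒ G_1=37
G_1=37  [base 6] 6^2 + 1  →[6↦7]→  7^2 + 1 = 50  −1 ⇒ G_2=49
G_2=49  [base 7] 7^2  →[7↦8]→  8^2 = 64  −1 ⇒ G_3=63
G_3=63  [base 8] 7·8 + 7  →[8↦9]→  7·9 + 7 = 70  −1 ⇒ G_4=69
G_4=69  [base 9] 7·9 + 6  →[9↦10]→  7·10 + 6 = 76  −1 ⇒ G_5=75
G_5=75  [base 10] 7·10 + 5  →[10↦11]→  7·11 + 5 = 82  −1 ⇒ G_6=81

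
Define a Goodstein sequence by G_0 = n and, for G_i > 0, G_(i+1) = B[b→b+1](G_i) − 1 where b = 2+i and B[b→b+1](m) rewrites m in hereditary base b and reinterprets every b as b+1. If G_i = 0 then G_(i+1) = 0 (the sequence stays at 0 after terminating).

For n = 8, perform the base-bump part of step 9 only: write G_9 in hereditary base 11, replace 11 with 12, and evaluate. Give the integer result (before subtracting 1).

17832200896812

8 —HB2→ 2^(2 + 1) —bump→ 3^(3 + 1) = 81 —(−1)→ 80
80 —HB3→ 2·3^3 + 2·3^2 + 2·3 + 2 —bump→ 2·4^4 + 2·4^2 + 2·4 + 2 = 554 —(−1)→ 553
553 —HB4→ 2·4^4 + 2·4^2 + 2·4 + 1 —bump→ 2·5^5 + 2·5^2 + 2·5 + 1 = 6311 —(−1)→ 6310
6310 —HB5→ 2·5^5 + 2·5^2 + 2·5 —bump→ 2·6^6 + 2·6^2 + 2·6 = 93396 —(−1)→ 93395
93395 —HB6→ 2·6^6 + 2·6^2 + 6 + 5 —bump→ 2·7^7 + 2·7^2 + 7 + 5 = 1647196 —(−1)→ 1647195
1647195 —HB7→ 2·7^7 + 2·7^2 + 7 + 4 —bump→ 2·8^8 + 2·8^2 + 8 + 4 = 33554572 —(−1)→ 33554571
33554571 —HB8→ 2·8^8 + 2·8^2 + 8 + 3 —bump→ 2·9^9 + 2·9^2 + 9 + 3 = 774841152 —(−1)→ 774841151
774841151 —HB9→ 2·9^9 + 2·9^2 + 9 + 2 —bump→ 2·10^10 + 2·10^2 + 10 + 2 = 20000000212 —(−1)→ 20000000211
20000000211 —HB10→ 2·10^10 + 2·10^2 + 10 + 1 —bump→ 2·11^11 + 2·11^2 + 11 + 1 = 570623341476 —(−1)→ 570623341475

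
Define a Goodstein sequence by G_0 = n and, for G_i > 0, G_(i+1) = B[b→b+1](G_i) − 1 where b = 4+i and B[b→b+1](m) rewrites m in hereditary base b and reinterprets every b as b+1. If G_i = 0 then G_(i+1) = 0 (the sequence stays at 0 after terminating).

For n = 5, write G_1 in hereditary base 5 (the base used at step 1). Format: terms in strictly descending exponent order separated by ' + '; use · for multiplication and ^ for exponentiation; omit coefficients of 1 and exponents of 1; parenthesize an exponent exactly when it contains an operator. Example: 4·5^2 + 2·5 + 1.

5

5 —HB4→ 4 + 1 —bump→ 5 + 1 = 6 —(−1)→ 5
5 —HB5→ 5 —bump→ 6 = 6 —(−1)→ 5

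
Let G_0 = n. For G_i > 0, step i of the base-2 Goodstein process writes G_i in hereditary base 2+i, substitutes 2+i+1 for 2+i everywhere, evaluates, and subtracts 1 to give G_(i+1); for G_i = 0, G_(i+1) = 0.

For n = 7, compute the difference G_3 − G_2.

i=0: 7 = 2^2 + 2 + 1 (b=2); 2→3: 3^3 + 3 + 1 = 31; 31−1 = 30
i=1: 30 = 3^3 + 3 (b=3); 3→4: 4^4 + 4 = 260; 260−1 = 259
i=2: 259 = 4^4 + 3 (b=4); 4→5: 5^5 + 3 = 3128; 3128−1 = 3127

2868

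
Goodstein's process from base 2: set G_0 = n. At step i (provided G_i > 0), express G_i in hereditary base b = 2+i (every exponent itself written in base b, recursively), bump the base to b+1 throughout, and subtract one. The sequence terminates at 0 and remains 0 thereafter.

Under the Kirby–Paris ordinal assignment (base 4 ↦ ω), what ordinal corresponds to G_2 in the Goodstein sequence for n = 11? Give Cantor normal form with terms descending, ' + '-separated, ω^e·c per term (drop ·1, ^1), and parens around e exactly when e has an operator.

ω^(ω + 1) + 3

[0] 11 ≡ 2^(2 + 1) + 2 + 1 (base 2). Lift 3: 85. −1: 84.
[1] 84 ≡ 3^(3 + 1) + 3 (base 3). Lift 4: 1028. −1: 1027.
[2] 1027 ≡ 4^(4 + 1) + 3 (base 4). Lift 5: 15628. −1: 15627.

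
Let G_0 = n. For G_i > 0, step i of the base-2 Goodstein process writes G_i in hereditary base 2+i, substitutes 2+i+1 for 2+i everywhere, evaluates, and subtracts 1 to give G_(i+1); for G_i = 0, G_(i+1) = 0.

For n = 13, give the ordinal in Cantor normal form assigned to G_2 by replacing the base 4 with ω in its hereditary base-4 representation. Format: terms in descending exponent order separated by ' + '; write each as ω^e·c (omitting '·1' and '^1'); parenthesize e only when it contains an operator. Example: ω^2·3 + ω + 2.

ω^(ω + 1) + ω^3·3 + ω^2·3 + ω·3 + 3

[0] 13 ≡ 2^(2 + 1) + 2^2 + 1 (base 2). Lift 3: 109. −1: 108.
[1] 108 ≡ 3^(3 + 1) + 3^3 (base 3). Lift 4: 1280. −1: 1279.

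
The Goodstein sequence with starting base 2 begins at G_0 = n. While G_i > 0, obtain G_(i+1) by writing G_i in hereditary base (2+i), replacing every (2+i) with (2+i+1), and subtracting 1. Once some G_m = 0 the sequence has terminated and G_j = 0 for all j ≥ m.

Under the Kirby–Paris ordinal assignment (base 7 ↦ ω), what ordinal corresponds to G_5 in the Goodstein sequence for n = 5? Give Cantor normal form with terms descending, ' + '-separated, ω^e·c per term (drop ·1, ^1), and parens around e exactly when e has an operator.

(0) 5|_2 = 2^2 + 1 ↦ 3^3 + 1|_3 = 28 ⇒ 27
(1) 27|_3 = 3^3 ↦ 4^4|_4 = 256 ⇒ 255
(2) 255|_4 = 3·4^3 + 3·4^2 + 3·4 + 3 ↦ 3·5^3 + 3·5^2 + 3·5 + 3|_5 = 468 ⇒ 467
(3) 467|_5 = 3·5^3 + 3·5^2 + 3·5 + 2 ↦ 3·6^3 + 3·6^2 + 3·6 + 2|_6 = 776 ⇒ 775
(4) 775|_6 = 3·6^3 + 3·6^2 + 3·6 + 1 ↦ 3·7^3 + 3·7^2 + 3·7 + 1|_7 = 1198 ⇒ 1197
(5) 1197|_7 = 3·7^3 + 3·7^2 + 3·7 ↦ 3·8^3 + 3·8^2 + 3·8|_8 = 1752 ⇒ 1751

ω^3·3 + ω^2·3 + ω·3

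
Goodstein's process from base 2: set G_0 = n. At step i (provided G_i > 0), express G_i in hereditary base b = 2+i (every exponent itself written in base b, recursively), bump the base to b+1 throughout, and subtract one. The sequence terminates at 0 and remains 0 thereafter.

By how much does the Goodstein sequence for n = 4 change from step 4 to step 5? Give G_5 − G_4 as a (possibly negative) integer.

26

(0) 4|_2 = 2^2 ↦ 3^3|_3 = 27 ⇒ 26
(1) 26|_3 = 2·3^2 + 2·3 + 2 ↦ 2·4^2 + 2·4 + 2|_4 = 42 ⇒ 41
(2) 41|_4 = 2·4^2 + 2·4 + 1 ↦ 2·5^2 + 2·5 + 1|_5 = 61 ⇒ 60
(3) 60|_5 = 2·5^2 + 2·5 ↦ 2·6^2 + 2·6|_6 = 84 ⇒ 83
(4) 83|_6 = 2·6^2 + 6 + 5 ↦ 2·7^2 + 7 + 5|_7 = 110 ⇒ 109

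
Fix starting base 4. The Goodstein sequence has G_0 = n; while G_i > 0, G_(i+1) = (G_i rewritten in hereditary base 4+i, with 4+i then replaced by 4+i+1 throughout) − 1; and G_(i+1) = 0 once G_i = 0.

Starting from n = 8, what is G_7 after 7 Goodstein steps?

8

[0] 8 ≡ 2·4 (base 4). Lift 5: 10. −1: 9.
[1] 9 ≡ 5 + 4 (base 5). Lift 6: 10. −1: 9.
[2] 9 ≡ 6 + 3 (base 6). Lift 7: 10. −1: 9.
[3] 9 ≡ 7 + 2 (base 7). Lift 8: 10. −1: 9.
[4] 9 ≡ 8 + 1 (base 8). Lift 9: 10. −1: 9.
[5] 9 ≡ 9 (base 9). Lift 10: 10. −1: 9.
[6] 9 ≡ 9 (base 10). Lift 11: 9. −1: 8.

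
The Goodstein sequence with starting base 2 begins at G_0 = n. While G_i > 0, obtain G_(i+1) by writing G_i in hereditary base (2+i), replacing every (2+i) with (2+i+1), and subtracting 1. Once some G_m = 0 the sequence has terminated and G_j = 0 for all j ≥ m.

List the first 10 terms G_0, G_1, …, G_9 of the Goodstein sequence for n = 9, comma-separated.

9, 81, 1023, 9842, 140743, 2471826, 50333399, 1162263921, 30000003325, 855935016215

G_0=9  [base 2] 2^(2 + 1) + 1  →[2↦3]→  3^(3 + 1) + 1 = 82  −1 ⇒ G_1=81
G_1=81  [base 3] 3^(3 + 1)  →[3↦4]→  4^(4 + 1) = 1024  −1 ⇒ G_2=1023
G_2=1023  [base 4] 3·4^4 + 3·4^3 + 3·4^2 + 3·4 + 3  →[4↦5]→  3·5^5 + 3·5^3 + 3·5^2 + 3·5 + 3 = 9843  −1 ⇒ G_3=9842
G_3=9842  [base 5] 3·5^5 + 3·5^3 + 3·5^2 + 3·5 + 2  →[5↦6]→  3·6^6 + 3·6^3 + 3·6^2 + 3·6 + 2 = 140744  −1 ⇒ G_4=140743
G_4=140743  [base 6] 3·6^6 + 3·6^3 + 3·6^2 + 3·6 + 1  →[6↦7]→  3·7^7 + 3·7^3 + 3·7^2 + 3·7 + 1 = 2471827  −1 ⇒ G_5=2471826
G_5=2471826  [base 7] 3·7^7 + 3·7^3 + 3·7^2 + 3·7  →[7↦8]→  3·8^8 + 3·8^3 + 3·8^2 + 3·8 = 50333400  −1 ⇒ G_6=50333399
G_6=50333399  [base 8] 3·8^8 + 3·8^3 + 3·8^2 + 2·8 + 7  →[8↦9]→  3·9^9 + 3·9^3 + 3·9^2 + 2·9 + 7 = 1162263922  −1 ⇒ G_7=1162263921
G_7=1162263921  [base 9] 3·9^9 + 3·9^3 + 3·9^2 + 2·9 + 6  →[9↦10]→  3·10^10 + 3·10^3 + 3·10^2 + 2·10 + 6 = 30000003326  −1 ⇒ G_8=30000003325
G_8=30000003325  [base 10] 3·10^10 + 3·10^3 + 3·10^2 + 2·10 + 5  →[10↦11]→  3·11^11 + 3·11^3 + 3·11^2 + 2·11 + 5 = 855935016216  −1 ⇒ G_9=855935016215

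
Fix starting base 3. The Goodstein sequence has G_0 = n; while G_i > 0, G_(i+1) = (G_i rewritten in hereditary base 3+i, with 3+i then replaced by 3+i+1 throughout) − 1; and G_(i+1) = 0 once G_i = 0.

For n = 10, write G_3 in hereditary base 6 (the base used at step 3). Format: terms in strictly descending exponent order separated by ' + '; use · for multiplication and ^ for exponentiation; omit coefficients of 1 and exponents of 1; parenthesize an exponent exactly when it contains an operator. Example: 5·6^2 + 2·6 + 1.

4·6 + 3

G_0=10  [base 3] 3^2 + 1  →[3↦4]→  4^2 + 1 = 17  −1 ⇒ G_1=16
G_1=16  [base 4] 4^2  →[4↦5]→  5^2 = 25  −1 ⇒ G_2=24
G_2=24  [base 5] 4·5 + 4  →[5↦6]→  4·6 + 4 = 28  −1 ⇒ G_3=27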